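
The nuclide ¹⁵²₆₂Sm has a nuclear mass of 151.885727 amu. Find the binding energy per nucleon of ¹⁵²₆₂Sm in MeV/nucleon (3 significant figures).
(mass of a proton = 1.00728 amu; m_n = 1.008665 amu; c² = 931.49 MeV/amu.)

8.25 MeV/nucleon

Z = 62, so N = A − Z = 152 − 62 = 90.
Σm = 62·m_p + 90·m_n = 62.45136 + 90.779850 = 153.231210 amu
Δm = 153.231210 − 151.885727 = 1.345483 amu
E_B = 1.345483 × 931.49 = 1253.30 MeV
Dividing by A = 152 gives 8.245 MeV per nucleon.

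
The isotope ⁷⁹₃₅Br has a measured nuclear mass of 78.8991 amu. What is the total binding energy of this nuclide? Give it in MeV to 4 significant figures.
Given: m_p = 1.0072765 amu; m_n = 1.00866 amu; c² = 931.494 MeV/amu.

With 35 protons and 44 neutrons (A = 79):
Mass of separated nucleons = 35(1.0072765) + 44(1.00866) = 35.2546775 + 44.38104 = 79.6357175 amu
Δm = 79.6357175 − 78.8991 = 0.7366175 amu
Converting to energy: 0.7366175 amu × 931.494 MeV/amu = 686.155 MeV

686.2 MeV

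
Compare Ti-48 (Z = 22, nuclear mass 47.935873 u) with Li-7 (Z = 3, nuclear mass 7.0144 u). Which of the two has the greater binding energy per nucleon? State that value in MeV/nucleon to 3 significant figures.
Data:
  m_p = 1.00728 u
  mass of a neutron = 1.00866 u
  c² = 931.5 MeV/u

Ti-48: Σm = 22(1.00728) + 26(1.00866) = 48.38532 u; Δm = 0.449447 u; E_B = 418.66 MeV; E_B/A = 8.722 MeV
Li-7: Σm = 3(1.00728) + 4(1.00866) = 7.05648 u; Δm = 0.04208 u; E_B = 39.198 MeV; E_B/A = 5.600 MeV
Ti-48 has the higher binding energy per nucleon, so it is the more tightly bound nucleus.

Ti-48; 8.72 MeV/nucleon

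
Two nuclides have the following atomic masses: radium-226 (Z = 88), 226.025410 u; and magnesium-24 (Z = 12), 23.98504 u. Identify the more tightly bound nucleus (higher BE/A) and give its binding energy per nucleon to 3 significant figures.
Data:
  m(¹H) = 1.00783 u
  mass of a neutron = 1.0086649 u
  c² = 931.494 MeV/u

magnesium-24; 8.26 MeV/nucleon

radium-226: Σm = 88(1.00783) + 138(1.0086649) = 227.8847962 u; Δm = 1.8593862 u; E_B = 1732.0 MeV; E_B/A = 7.664 MeV
magnesium-24: Σm = 12(1.00783) + 12(1.0086649) = 24.1979388 u; Δm = 0.2128988 u; E_B = 198.31 MeV; E_B/A = 8.263 MeV
magnesium-24 has the higher binding energy per nucleon, so it is the more tightly bound nucleus.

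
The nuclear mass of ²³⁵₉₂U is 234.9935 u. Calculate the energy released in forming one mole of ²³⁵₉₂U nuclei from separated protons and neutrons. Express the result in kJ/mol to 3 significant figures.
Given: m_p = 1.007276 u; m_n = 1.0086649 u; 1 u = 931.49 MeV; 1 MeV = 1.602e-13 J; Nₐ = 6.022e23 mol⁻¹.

Z = 92, so N = A − Z = 235 − 92 = 143.
Total constituent mass: 92 × 1.007276 + 143 × 1.0086649 = 236.9084727 u
Mass defect Δm = 236.9084727 − 234.9935 = 1.9149727 u
Binding energy = Δm·c² = 1.9149727 × 931.49 MeV/u = 1783.78 MeV
Per nucleus in joules: 1783.78 MeV × 1.602e-13 J/MeV = 2.8576e-10 J
Per mole: 2.8576e-10 J × 6.022e23 mol⁻¹ = 1.7208e+14 J/mol

1.72e+11 kJ/mol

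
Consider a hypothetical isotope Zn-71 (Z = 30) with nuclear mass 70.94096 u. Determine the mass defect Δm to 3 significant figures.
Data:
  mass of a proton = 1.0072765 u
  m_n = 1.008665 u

Total constituent mass: 30 × 1.0072765 + 41 × 1.008665 = 71.5735600 u
Δm = 71.5735600 − 70.94096 = 0.6326000 u

0.633 u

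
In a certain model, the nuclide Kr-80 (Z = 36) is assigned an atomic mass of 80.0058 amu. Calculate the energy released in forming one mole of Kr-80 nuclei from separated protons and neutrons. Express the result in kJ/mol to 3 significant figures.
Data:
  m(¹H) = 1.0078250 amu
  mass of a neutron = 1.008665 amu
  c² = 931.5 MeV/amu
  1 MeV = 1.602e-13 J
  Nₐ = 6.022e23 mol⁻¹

5.91e+10 kJ/mol

Mass of separated nucleons = 36(1.0078250) + 44(1.008665) = 36.2817000 + 44.381260 = 80.6629600 amu
Δm = 80.6629600 − 80.0058 = 0.6571600 amu
Binding energy = Δm·c² = 0.6571600 × 931.5 MeV/amu = 612.145 MeV
Per nucleus in joules: 612.145 MeV × 1.602e-13 J/MeV = 9.8066e-11 J
Per mole: 9.8066e-11 J × 6.022e23 mol⁻¹ = 5.9055e+13 J/mol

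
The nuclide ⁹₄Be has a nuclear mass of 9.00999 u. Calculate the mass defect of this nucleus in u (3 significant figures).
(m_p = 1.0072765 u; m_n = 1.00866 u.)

The nucleus contains 4 protons and 9 − 4 = 5 neutrons.
Mass of separated nucleons = 4(1.0072765) + 5(1.00866) = 4.0291060 + 5.04330 = 9.0724060 u
Mass defect Δm = 9.0724060 − 9.00999 = 0.0624160 u

0.0624 u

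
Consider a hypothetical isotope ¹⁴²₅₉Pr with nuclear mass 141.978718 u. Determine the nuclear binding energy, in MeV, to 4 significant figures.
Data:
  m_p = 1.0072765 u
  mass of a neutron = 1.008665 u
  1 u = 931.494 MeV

Σm = 59·m_p + 83·m_n = 59.4293135 + 83.719195 = 143.1485085 u
Mass defect Δm = 143.1485085 − 141.978718 = 1.1697905 u
Converting to energy: 1.1697905 u × 931.494 MeV/u = 1089.65 MeV

1090 MeV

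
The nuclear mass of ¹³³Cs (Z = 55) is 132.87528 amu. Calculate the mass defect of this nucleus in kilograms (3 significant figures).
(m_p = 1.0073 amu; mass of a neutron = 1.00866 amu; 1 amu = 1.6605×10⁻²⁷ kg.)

Σm = 55·m_p + 78·m_n = 55.4015 + 78.67548 = 134.07698 amu
Δm = 134.07698 − 132.87528 = 1.20170 amu
In SI units: 1.20170 amu × 1.6605×10⁻²⁷ kg/amu = 1.9954e-27 kg

2.00e-27 kg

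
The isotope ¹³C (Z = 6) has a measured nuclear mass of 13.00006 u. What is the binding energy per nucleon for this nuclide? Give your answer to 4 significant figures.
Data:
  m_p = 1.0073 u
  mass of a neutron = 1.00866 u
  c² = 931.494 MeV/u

7.478 MeV/nucleon

Σm = 6·m_p + 7·m_n = 6.0438 + 7.06062 = 13.10442 u
Δm = 13.10442 − 13.00006 = 0.10436 u
E_B = 0.10436 × 931.494 = 97.2107 MeV
Dividing by A = 13 gives 7.478 MeV per nucleon.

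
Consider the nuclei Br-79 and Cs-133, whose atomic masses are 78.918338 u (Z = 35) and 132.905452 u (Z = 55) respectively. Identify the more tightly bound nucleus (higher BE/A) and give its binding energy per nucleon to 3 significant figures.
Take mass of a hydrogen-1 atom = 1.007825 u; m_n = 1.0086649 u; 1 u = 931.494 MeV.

Br-79: Σm = 35(1.007825) + 44(1.0086649) = 79.6551306 u; Δm = 0.7367926 u; E_B = 686.32 MeV; E_B/A = 8.688 MeV
Cs-133: Σm = 55(1.007825) + 78(1.0086649) = 134.1062372 u; Δm = 1.2007852 u; E_B = 1118.5 MeV; E_B/A = 8.410 MeV
Br-79 has the higher binding energy per nucleon, so it is the more tightly bound nucleus.

Br-79; 8.69 MeV/nucleon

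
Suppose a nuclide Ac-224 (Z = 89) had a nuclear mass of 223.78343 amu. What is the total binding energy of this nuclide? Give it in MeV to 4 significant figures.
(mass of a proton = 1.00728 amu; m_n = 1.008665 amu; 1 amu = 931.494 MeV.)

Σm = 89·m_p + 135·m_n = 89.64792 + 136.169775 = 225.817695 amu
Mass defect Δm = 225.817695 − 223.78343 = 2.034265 amu
Binding energy = Δm·c² = 2.034265 × 931.494 MeV/amu = 1894.91 MeV

1895 MeV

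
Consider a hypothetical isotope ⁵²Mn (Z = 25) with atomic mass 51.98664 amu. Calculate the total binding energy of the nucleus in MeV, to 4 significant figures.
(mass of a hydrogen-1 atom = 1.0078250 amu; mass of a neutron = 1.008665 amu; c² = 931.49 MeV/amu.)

Total constituent mass: 25 × 1.0078250 + 27 × 1.008665 = 52.4295800 amu
Mass defect Δm = 52.4295800 − 51.98664 = 0.4429400 amu
Converting to energy: 0.4429400 amu × 931.49 MeV/amu = 412.594 MeV

412.6 MeV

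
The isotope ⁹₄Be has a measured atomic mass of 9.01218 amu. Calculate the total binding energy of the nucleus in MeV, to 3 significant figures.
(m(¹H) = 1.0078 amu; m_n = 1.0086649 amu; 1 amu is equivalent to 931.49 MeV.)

Total constituent mass: 4 × 1.0078 + 5 × 1.0086649 = 9.0745245 amu
Δm = 9.0745245 − 9.01218 = 0.0623445 amu
Binding energy = Δm·c² = 0.0623445 × 931.49 MeV/amu = 58.0733 MeV

58.1 MeV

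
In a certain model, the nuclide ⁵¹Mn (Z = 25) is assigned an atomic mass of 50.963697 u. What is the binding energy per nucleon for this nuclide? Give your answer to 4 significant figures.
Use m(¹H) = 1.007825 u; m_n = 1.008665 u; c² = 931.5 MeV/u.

Mass of separated nucleons = 25(1.007825) + 26(1.008665) = 25.195625 + 26.225290 = 51.420915 u
Δm = 51.420915 − 50.963697 = 0.457218 u
Converting to energy: 0.457218 u × 931.5 MeV/u = 425.899 MeV
Per nucleon: 425.899 / 51 = 8.351 MeV

8.351 MeV/nucleon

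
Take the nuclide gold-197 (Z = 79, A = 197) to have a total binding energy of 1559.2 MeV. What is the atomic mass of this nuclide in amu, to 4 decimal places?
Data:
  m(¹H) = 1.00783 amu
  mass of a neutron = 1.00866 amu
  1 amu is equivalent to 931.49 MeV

Mass defect = 1559.2 MeV / (931.49 MeV/amu) = 1.673877 amu
Constituent mass = 79(1.00783) + 118(1.00866) = 198.64045 amu
Atomic mass = 198.64045 − 1.673877 = 196.966573 amu ≈ 196.9666 amu (to 4 decimal places)

196.9666 amu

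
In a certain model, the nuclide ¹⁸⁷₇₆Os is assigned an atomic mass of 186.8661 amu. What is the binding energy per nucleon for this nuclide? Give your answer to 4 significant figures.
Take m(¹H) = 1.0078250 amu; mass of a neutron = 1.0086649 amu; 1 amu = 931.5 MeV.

8.420 MeV/nucleon

With 76 protons and 111 neutrons (A = 187):
Total constituent mass: 76 × 1.0078250 + 111 × 1.0086649 = 188.5565039 amu
Mass defect Δm = 188.5565039 − 186.8661 = 1.6904039 amu
Binding energy = Δm·c² = 1.6904039 × 931.5 MeV/amu = 1574.61 MeV
Per nucleon: 1574.61 / 187 = 8.420 MeV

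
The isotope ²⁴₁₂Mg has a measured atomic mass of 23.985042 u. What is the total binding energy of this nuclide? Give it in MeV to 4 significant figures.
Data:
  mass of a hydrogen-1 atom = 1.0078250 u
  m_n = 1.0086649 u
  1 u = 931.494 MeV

With 12 protons and 12 neutrons (A = 24):
Σm = 12·m(¹H) + 12·m_n = 12.0939000 + 12.1039788 = 24.1978788 u
The mass defect is 24.1978788 − 23.985042 = 0.2128368 u.
Binding energy = Δm·c² = 0.2128368 × 931.494 MeV/u = 198.256 MeV

198.3 MeV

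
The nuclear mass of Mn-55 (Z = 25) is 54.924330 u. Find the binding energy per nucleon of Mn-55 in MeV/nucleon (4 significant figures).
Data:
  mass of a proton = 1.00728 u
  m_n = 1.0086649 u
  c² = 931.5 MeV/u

8.767 MeV/nucleon

Total constituent mass: 25 × 1.00728 + 30 × 1.0086649 = 55.4419470 u
Mass defect Δm = 55.4419470 − 54.924330 = 0.5176170 u
E_B = 0.5176170 × 931.5 = 482.160 MeV
BE/A = 482.160 MeV / 55 = 8.767 MeV/nucleon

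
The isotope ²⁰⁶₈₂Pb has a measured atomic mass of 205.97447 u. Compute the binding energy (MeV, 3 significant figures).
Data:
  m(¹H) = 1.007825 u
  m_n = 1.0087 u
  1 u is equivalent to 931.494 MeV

1630 MeV

With 82 protons and 124 neutrons (A = 206):
Σm = 82·m(¹H) + 124·m_n = 82.641650 + 125.0788 = 207.720450 u
Mass defect Δm = 207.720450 − 205.97447 = 1.745980 u
E_B = 1.745980 × 931.494 = 1626.37 MeV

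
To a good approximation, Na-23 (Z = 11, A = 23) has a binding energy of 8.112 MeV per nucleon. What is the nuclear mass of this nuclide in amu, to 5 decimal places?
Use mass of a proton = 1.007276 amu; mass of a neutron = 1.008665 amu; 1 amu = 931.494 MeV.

22.98372 amu

Total binding energy = 23 × 8.112 = 186.576 MeV
Mass defect = 186.576 MeV / (931.494 MeV/amu) = 0.2002976 amu
Constituent mass = 11(1.007276) + 12(1.008665) = 23.184016 amu
Nuclear mass = 23.184016 − 0.2002976 = 22.9837184 amu ≈ 22.98372 amu (to 5 decimal places)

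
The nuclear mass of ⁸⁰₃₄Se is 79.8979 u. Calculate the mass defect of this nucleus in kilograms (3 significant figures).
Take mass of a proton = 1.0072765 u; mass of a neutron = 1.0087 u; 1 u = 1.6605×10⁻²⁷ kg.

The nucleus contains 34 protons and 80 − 34 = 46 neutrons.
Σm = 34·m_p + 46·m_n = 34.2474010 + 46.4002 = 80.6476010 u
Mass defect Δm = 80.6476010 − 79.8979 = 0.7497010 u
In SI units: 0.7497010 u × 1.6605×10⁻²⁷ kg/u = 1.2449e-27 kg

1.24e-27 kg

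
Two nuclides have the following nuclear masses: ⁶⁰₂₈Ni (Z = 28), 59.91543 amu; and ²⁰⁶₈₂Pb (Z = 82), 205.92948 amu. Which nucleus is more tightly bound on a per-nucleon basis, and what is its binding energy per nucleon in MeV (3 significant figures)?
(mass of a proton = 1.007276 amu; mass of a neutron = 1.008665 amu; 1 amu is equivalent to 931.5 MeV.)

⁶⁰₂₈Ni; 8.78 MeV/nucleon

⁶⁰₂₈Ni: Σm = 28(1.007276) + 32(1.008665) = 60.481008 amu; Δm = 0.565578 amu; E_B = 526.84 MeV; E_B/A = 8.781 MeV
²⁰⁶₈₂Pb: Σm = 82(1.007276) + 124(1.008665) = 207.671092 amu; Δm = 1.741612 amu; E_B = 1622.3 MeV; E_B/A = 7.875 MeV
⁶⁰₂₈Ni has the higher binding energy per nucleon, so it is the more tightly bound nucleus.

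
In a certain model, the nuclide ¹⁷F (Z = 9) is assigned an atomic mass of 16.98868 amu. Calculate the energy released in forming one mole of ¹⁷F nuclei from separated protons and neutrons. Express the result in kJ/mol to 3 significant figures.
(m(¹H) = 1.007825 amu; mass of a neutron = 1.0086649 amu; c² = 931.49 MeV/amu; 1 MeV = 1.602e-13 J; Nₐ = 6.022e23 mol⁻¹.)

Z = 9, so N = A − Z = 17 − 9 = 8.
Total constituent mass: 9 × 1.007825 + 8 × 1.0086649 = 17.1397442 amu
Mass defect Δm = 17.1397442 − 16.98868 = 0.1510642 amu
Converting to energy: 0.1510642 amu × 931.49 MeV/amu = 140.715 MeV
Per nucleus in joules: 140.715 MeV × 1.602e-13 J/MeV = 2.2543e-11 J
Per mole: 2.2543e-11 J × 6.022e23 mol⁻¹ = 1.3575e+13 J/mol

1.36e+10 kJ/mol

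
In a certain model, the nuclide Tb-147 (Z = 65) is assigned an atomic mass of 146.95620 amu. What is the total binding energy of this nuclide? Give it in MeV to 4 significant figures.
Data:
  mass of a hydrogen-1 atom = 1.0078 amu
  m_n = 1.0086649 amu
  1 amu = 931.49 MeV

With 65 protons and 82 neutrons (A = 147):
Σm = 65·m(¹H) + 82·m_n = 65.5070 + 82.7105218 = 148.2175218 amu
Mass defect Δm = 148.2175218 − 146.95620 = 1.2613218 amu
Binding energy = Δm·c² = 1.2613218 × 931.49 MeV/amu = 1174.91 MeV

1175 MeV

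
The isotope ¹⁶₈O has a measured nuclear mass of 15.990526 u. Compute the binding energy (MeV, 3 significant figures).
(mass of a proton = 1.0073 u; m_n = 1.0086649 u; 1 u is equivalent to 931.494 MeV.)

With 8 protons and 8 neutrons (A = 16):
Total constituent mass: 8 × 1.0073 + 8 × 1.0086649 = 16.1277192 u
The mass defect is 16.1277192 − 15.990526 = 0.1371932 u.
E_B = 0.1371932 × 931.494 = 127.795 MeV

128 MeV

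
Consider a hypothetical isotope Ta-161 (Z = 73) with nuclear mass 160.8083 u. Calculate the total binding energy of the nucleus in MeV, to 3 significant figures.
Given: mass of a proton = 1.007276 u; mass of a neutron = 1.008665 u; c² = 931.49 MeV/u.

1380 MeV

Mass of separated nucleons = 73(1.007276) + 88(1.008665) = 73.531148 + 88.762520 = 162.293668 u
Mass defect Δm = 162.293668 − 160.8083 = 1.485368 u
Converting to energy: 1.485368 u × 931.49 MeV/u = 1383.61 MeV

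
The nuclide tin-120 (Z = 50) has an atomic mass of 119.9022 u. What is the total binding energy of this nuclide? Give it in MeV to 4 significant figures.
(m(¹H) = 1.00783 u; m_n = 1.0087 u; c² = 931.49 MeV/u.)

1023 MeV

Σm = 50·m(¹H) + 70·m_n = 50.39150 + 70.6090 = 121.00050 u
Mass defect Δm = 121.00050 − 119.9022 = 1.09830 u
E_B = 1.09830 × 931.49 = 1023.06 MeV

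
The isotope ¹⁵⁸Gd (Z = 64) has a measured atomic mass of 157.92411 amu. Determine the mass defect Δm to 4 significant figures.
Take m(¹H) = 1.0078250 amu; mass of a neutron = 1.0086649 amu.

1.391 amu

Z = 64, so N = A − Z = 158 − 64 = 94.
Mass of separated nucleons = 64(1.0078250) + 94(1.0086649) = 64.5008000 + 94.8145006 = 159.3153006 amu
Mass defect Δm = 159.3153006 − 157.92411 = 1.3911906 amu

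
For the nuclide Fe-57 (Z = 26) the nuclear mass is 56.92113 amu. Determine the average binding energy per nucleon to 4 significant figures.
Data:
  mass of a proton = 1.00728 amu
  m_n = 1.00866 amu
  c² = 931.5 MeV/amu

8.769 MeV/nucleon

The nucleus contains 26 protons and 57 − 26 = 31 neutrons.
Mass of separated nucleons = 26(1.00728) + 31(1.00866) = 26.18928 + 31.26846 = 57.45774 amu
Mass defect Δm = 57.45774 − 56.92113 = 0.53661 amu
E_B = 0.53661 × 931.5 = 499.852 MeV
BE/A = 499.852 MeV / 57 = 8.769 MeV/nucleon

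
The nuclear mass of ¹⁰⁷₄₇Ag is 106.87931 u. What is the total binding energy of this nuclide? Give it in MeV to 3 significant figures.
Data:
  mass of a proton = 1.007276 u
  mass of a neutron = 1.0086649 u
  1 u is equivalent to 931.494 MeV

915 MeV

With 47 protons and 60 neutrons (A = 107):
Mass of separated nucleons = 47(1.007276) + 60(1.0086649) = 47.341972 + 60.5198940 = 107.8618660 u
The mass defect is 107.8618660 − 106.87931 = 0.9825560 u.
Binding energy = Δm·c² = 0.9825560 × 931.494 MeV/u = 915.245 MeV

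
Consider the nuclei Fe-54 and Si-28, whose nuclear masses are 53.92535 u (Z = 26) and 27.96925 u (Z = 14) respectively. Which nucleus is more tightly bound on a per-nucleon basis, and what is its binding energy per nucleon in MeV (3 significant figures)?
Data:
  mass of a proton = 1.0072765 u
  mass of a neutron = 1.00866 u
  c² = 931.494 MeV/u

Fe-54; 8.73 MeV/nucleon

Fe-54: Σm = 26(1.0072765) + 28(1.00866) = 54.4316690 u; Δm = 0.5063190 u; E_B = 471.63 MeV; E_B/A = 8.734 MeV
Si-28: Σm = 14(1.0072765) + 14(1.00866) = 28.2231110 u; Δm = 0.2538610 u; E_B = 236.47 MeV; E_B/A = 8.445 MeV
Fe-54 has the higher binding energy per nucleon, so it is the more tightly bound nucleus.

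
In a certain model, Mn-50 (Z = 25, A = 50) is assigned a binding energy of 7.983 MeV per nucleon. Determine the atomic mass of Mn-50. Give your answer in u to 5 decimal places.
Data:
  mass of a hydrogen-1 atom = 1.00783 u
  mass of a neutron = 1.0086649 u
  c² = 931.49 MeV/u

Total binding energy = 50 × 7.983 = 399.150 MeV
Mass defect = 399.150 MeV / (931.49 MeV/u) = 0.4285070 u
Constituent mass = 25(1.00783) + 25(1.0086649) = 50.4123725 u
Atomic mass = 50.4123725 − 0.4285070 = 49.9838655 u ≈ 49.98387 u (to 5 decimal places)

49.98387 u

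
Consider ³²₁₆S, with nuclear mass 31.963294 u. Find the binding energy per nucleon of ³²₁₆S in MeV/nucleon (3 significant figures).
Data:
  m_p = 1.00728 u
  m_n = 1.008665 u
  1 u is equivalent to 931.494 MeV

8.49 MeV/nucleon

Z = 16, so N = A − Z = 32 − 16 = 16.
Σm = 16·m_p + 16·m_n = 16.11648 + 16.138640 = 32.255120 u
Δm = 32.255120 − 31.963294 = 0.291826 u
Binding energy = Δm·c² = 0.291826 × 931.494 MeV/u = 271.834 MeV
Per nucleon: 271.834 / 32 = 8.4948 MeV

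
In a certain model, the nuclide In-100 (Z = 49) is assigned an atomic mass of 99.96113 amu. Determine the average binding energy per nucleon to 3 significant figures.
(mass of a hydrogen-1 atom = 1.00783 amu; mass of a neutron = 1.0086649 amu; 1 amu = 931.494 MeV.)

8.05 MeV/nucleon

The nucleus contains 49 protons and 100 − 49 = 51 neutrons.
Σm = 49·m(¹H) + 51·m_n = 49.38367 + 51.4419099 = 100.8255799 amu
The mass defect is 100.8255799 − 99.96113 = 0.8644499 amu.
E_B = 0.8644499 × 931.494 = 805.230 MeV
BE/A = 805.230 MeV / 100 = 8.052 MeV/nucleon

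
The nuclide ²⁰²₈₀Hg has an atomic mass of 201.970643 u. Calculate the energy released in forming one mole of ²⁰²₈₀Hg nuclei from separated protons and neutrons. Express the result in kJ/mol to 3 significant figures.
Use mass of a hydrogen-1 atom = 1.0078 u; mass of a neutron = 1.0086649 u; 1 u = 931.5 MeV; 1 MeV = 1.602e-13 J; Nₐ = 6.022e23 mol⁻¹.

Total constituent mass: 80 × 1.0078 + 122 × 1.0086649 = 203.6811178 u
Mass defect Δm = 203.6811178 − 201.970643 = 1.7104748 u
E_B = 1.7104748 × 931.5 = 1593.31 MeV
Per nucleus in joules: 1593.31 MeV × 1.602e-13 J/MeV = 2.5525e-10 J
Per mole: 2.5525e-10 J × 6.022e23 mol⁻¹ = 1.5371e+14 J/mol

1.54e+11 kJ/mol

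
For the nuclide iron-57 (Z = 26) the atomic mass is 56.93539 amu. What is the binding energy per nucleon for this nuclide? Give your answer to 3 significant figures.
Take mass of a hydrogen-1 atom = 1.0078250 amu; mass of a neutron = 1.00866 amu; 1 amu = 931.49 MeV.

8.77 MeV/nucleon

The nucleus contains 26 protons and 57 − 26 = 31 neutrons.
Mass of separated nucleons = 26(1.0078250) + 31(1.00866) = 26.2034500 + 31.26846 = 57.4719100 amu
Δm = 57.4719100 − 56.93539 = 0.5365200 amu
Binding energy = Δm·c² = 0.5365200 × 931.49 MeV/amu = 499.763 MeV
BE/A = 499.763 MeV / 57 = 8.768 MeV/nucleon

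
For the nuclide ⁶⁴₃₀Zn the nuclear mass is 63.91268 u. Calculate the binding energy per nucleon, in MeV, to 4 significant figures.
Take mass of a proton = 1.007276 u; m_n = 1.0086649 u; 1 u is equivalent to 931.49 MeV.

8.736 MeV/nucleon

Mass of separated nucleons = 30(1.007276) + 34(1.0086649) = 30.218280 + 34.2946066 = 64.5128866 u
The mass defect is 64.5128866 − 63.91268 = 0.6002066 u.
Converting to energy: 0.6002066 u × 931.49 MeV/u = 559.086 MeV
Per nucleon: 559.086 / 64 = 8.736 MeV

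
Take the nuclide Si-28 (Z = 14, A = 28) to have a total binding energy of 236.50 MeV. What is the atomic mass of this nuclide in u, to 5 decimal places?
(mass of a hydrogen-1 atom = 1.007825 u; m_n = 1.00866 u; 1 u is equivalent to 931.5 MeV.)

27.97690 u

Mass defect = 236.50 MeV / (931.5 MeV/u) = 0.2538916 u
Constituent mass = 14(1.007825) + 14(1.00866) = 28.230790 u
Atomic mass = 28.230790 − 0.2538916 = 27.9768984 u ≈ 27.97690 u (to 5 decimal places)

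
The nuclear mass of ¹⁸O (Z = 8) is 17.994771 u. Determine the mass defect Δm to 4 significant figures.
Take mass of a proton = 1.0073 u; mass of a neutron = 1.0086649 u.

0.1503 u

Z = 8, so N = A − Z = 18 − 8 = 10.
Σm = 8·m_p + 10·m_n = 8.0584 + 10.0866490 = 18.1450490 u
Mass defect Δm = 18.1450490 − 17.994771 = 0.1502780 u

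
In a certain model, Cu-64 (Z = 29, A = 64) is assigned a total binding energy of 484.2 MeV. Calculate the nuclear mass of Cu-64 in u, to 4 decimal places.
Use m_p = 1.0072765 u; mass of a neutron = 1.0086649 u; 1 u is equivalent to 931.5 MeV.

63.9945 u

Mass defect = 484.2 MeV / (931.5 MeV/u) = 0.519807 u
Constituent mass = 29(1.0072765) + 35(1.0086649) = 64.5142900 u
Nuclear mass = 64.5142900 − 0.519807 = 63.9944830 u ≈ 63.9945 u (to 4 decimal places)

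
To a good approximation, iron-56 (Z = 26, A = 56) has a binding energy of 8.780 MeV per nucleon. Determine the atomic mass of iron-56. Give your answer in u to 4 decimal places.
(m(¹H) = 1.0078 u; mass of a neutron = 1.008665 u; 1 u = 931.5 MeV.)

Total binding energy = 56 × 8.780 = 491.680 MeV
Mass defect = 491.680 MeV / (931.5 MeV/u) = 0.527837 u
Constituent mass = 26(1.0078) + 30(1.008665) = 56.462750 u
Atomic mass = 56.462750 − 0.527837 = 55.934913 u ≈ 55.9349 u (to 4 decimal places)

55.9349 u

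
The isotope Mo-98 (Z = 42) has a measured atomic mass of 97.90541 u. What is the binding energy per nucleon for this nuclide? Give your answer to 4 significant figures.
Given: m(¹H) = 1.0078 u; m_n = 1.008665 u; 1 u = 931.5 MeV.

8.625 MeV/nucleon

Z = 42, so N = A − Z = 98 − 42 = 56.
Mass of separated nucleons = 42(1.0078) + 56(1.008665) = 42.3276 + 56.485240 = 98.812840 u
Mass defect Δm = 98.812840 − 97.90541 = 0.907430 u
Binding energy = Δm·c² = 0.907430 × 931.5 MeV/u = 845.271 MeV
BE/A = 845.271 MeV / 98 = 8.625 MeV/nucleon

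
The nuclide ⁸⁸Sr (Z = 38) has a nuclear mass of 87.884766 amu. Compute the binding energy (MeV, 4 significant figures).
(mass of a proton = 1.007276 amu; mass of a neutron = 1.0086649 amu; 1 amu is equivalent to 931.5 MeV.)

Σm = 38·m_p + 50·m_n = 38.276488 + 50.4332450 = 88.7097330 amu
Δm = 88.7097330 − 87.884766 = 0.8249670 amu
Binding energy = Δm·c² = 0.8249670 × 931.5 MeV/amu = 768.457 MeV

768.5 MeV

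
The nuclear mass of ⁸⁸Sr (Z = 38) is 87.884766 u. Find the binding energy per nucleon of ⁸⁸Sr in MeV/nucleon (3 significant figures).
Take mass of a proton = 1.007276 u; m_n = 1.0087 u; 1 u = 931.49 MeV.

8.75 MeV/nucleon

The nucleus contains 38 protons and 88 − 38 = 50 neutrons.
Σm = 38·m_p + 50·m_n = 38.276488 + 50.4350 = 88.711488 u
The mass defect is 88.711488 − 87.884766 = 0.826722 u.
Converting to energy: 0.826722 u × 931.49 MeV/u = 770.083 MeV
Dividing by A = 88 gives 8.751 MeV per nucleon.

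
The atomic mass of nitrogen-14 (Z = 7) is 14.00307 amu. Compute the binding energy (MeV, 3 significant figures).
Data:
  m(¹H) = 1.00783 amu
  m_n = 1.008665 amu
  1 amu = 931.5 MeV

Total constituent mass: 7 × 1.00783 + 7 × 1.008665 = 14.115465 amu
The mass defect is 14.115465 − 14.00307 = 0.112395 amu.
Converting to energy: 0.112395 amu × 931.5 MeV/amu = 104.696 MeV

105 MeV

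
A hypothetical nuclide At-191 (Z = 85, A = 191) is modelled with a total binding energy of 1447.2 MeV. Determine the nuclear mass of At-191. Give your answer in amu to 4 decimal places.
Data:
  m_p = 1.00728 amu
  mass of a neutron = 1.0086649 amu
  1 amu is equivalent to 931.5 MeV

190.9837 amu

Mass defect = 1447.2 MeV / (931.5 MeV/amu) = 1.553623 amu
Constituent mass = 85(1.00728) + 106(1.0086649) = 192.5372794 amu
Nuclear mass = 192.5372794 − 1.553623 = 190.9836564 amu ≈ 190.9837 amu (to 4 decimal places)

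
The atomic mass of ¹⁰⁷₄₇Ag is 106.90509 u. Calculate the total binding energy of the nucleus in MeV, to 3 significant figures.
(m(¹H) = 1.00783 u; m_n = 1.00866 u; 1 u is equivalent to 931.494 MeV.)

915 MeV

With 47 protons and 60 neutrons (A = 107):
Σm = 47·m(¹H) + 60·m_n = 47.36801 + 60.51960 = 107.88761 u
The mass defect is 107.88761 − 106.90509 = 0.98252 u.
Converting to energy: 0.98252 u × 931.494 MeV/u = 915.211 MeV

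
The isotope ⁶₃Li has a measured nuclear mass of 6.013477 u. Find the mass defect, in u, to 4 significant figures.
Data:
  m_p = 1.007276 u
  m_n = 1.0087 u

0.03445 u

The nucleus contains 3 protons and 6 − 3 = 3 neutrons.
Mass of separated nucleons = 3(1.007276) + 3(1.0087) = 3.021828 + 3.0261 = 6.047928 u
The mass defect is 6.047928 − 6.013477 = 0.034451 u.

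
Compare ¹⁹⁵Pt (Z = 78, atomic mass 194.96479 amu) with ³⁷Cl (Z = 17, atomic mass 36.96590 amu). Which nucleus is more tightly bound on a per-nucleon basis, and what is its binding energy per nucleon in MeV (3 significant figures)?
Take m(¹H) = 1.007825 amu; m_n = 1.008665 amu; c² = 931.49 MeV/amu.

³⁷Cl; 8.57 MeV/nucleon

¹⁹⁵Pt: Σm = 78(1.007825) + 117(1.008665) = 196.624155 amu; Δm = 1.659365 amu; E_B = 1545.7 MeV; E_B/A = 7.927 MeV
³⁷Cl: Σm = 17(1.007825) + 20(1.008665) = 37.306325 amu; Δm = 0.340425 amu; E_B = 317.10 MeV; E_B/A = 8.570 MeV
³⁷Cl has the higher binding energy per nucleon, so it is the more tightly bound nucleus.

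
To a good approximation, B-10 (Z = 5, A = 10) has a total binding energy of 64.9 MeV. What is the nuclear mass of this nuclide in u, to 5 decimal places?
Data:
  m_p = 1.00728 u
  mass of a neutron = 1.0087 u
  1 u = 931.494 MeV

10.01023 u

Mass defect = 64.9 MeV / (931.494 MeV/u) = 0.0696730 u
Constituent mass = 5(1.00728) + 5(1.0087) = 10.07990 u
Nuclear mass = 10.07990 − 0.0696730 = 10.0102270 u ≈ 10.01023 u (to 5 decimal places)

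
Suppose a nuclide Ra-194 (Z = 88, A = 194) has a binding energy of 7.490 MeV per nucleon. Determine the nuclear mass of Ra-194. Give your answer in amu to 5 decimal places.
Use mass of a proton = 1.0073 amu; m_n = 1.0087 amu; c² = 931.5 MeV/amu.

194.00469 amu

Total binding energy = 194 × 7.490 = 1453.060 MeV
Mass defect = 1453.060 MeV / (931.5 MeV/amu) = 1.5599141 amu
Constituent mass = 88(1.0073) + 106(1.0087) = 195.5646 amu
Nuclear mass = 195.5646 − 1.5599141 = 194.0046859 amu ≈ 194.00469 amu (to 5 decimal places)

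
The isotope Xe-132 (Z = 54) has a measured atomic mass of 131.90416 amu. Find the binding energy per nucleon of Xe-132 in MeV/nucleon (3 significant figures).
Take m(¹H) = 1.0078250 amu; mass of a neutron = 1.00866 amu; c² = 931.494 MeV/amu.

Z = 54, so N = A − Z = 132 − 54 = 78.
Total constituent mass: 54 × 1.0078250 + 78 × 1.00866 = 133.0980300 amu
Mass defect Δm = 133.0980300 − 131.90416 = 1.1938700 amu
E_B = 1.1938700 × 931.494 = 1112.083 MeV
Per nucleon: 1112.083 / 132 = 8.4249 MeV

8.42 MeV/nucleon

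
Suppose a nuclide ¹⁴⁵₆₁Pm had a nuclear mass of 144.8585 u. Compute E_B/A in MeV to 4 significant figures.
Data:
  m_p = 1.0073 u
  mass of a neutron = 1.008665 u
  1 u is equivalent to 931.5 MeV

The nucleus contains 61 protons and 145 − 61 = 84 neutrons.
Total constituent mass: 61 × 1.0073 + 84 × 1.008665 = 146.173160 u
Δm = 146.173160 − 144.8585 = 1.314660 u
Binding energy = Δm·c² = 1.314660 × 931.5 MeV/u = 1224.61 MeV
Dividing by A = 145 gives 8.446 MeV per nucleon.

8.446 MeV/nucleon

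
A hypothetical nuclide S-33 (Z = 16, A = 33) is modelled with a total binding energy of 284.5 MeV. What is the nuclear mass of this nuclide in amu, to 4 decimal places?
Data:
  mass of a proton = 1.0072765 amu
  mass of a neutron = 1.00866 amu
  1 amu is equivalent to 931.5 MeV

Mass defect = 284.5 MeV / (931.5 MeV/amu) = 0.305421 amu
Constituent mass = 16(1.0072765) + 17(1.00866) = 33.2636440 amu
Nuclear mass = 33.2636440 − 0.305421 = 32.9582230 amu ≈ 32.9582 amu (to 4 decimal places)

32.9582 amu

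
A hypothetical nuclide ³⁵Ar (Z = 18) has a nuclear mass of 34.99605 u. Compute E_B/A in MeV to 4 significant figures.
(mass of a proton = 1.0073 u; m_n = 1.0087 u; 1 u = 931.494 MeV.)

The nucleus contains 18 protons and 35 − 18 = 17 neutrons.
Total constituent mass: 18 × 1.0073 + 17 × 1.0087 = 35.2793 u
The mass defect is 35.2793 − 34.99605 = 0.28325 u.
Binding energy = Δm·c² = 0.28325 × 931.494 MeV/u = 263.846 MeV
Dividing by A = 35 gives 7.538 MeV per nucleon.

7.538 MeV/nucleon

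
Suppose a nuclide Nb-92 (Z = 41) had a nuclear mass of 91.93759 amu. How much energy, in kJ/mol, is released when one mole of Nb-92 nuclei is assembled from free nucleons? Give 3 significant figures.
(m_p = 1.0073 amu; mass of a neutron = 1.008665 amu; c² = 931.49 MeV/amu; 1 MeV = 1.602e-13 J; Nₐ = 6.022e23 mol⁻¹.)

Z = 41, so N = A − Z = 92 − 41 = 51.
Σm = 41·m_p + 51·m_n = 41.2993 + 51.441915 = 92.741215 amu
Δm = 92.741215 − 91.93759 = 0.803625 amu
E_B = 0.803625 × 931.49 = 748.569 MeV
Per nucleus in joules: 748.569 MeV × 1.602e-13 J/MeV = 1.1992e-10 J
Per mole: 1.1992e-10 J × 6.022e23 mol⁻¹ = 7.2216e+13 J/mol

7.22e+10 kJ/mol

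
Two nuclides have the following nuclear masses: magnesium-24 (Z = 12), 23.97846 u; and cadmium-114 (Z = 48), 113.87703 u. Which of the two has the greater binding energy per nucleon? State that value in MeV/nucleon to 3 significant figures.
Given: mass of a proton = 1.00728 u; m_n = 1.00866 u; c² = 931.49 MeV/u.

magnesium-24: Σm = 12(1.00728) + 12(1.00866) = 24.19128 u; Δm = 0.21282 u; E_B = 198.24 MeV; E_B/A = 8.260 MeV
cadmium-114: Σm = 48(1.00728) + 66(1.00866) = 114.92100 u; Δm = 1.04397 u; E_B = 972.45 MeV; E_B/A = 8.530 MeV
cadmium-114 has the higher binding energy per nucleon, so it is the more tightly bound nucleus.

cadmium-114; 8.53 MeV/nucleon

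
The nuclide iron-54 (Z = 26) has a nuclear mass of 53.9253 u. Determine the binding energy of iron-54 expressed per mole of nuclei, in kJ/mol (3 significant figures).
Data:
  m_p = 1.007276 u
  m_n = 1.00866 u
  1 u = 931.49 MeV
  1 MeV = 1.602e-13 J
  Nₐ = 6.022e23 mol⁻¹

Total constituent mass: 26 × 1.007276 + 28 × 1.00866 = 54.431656 u
Δm = 54.431656 − 53.9253 = 0.506356 u
E_B = 0.506356 × 931.49 = 471.666 MeV
Per nucleus in joules: 471.666 MeV × 1.602e-13 J/MeV = 7.5561e-11 J
Per mole: 7.5561e-11 J × 6.022e23 mol⁻¹ = 4.5503e+13 J/mol

4.55e+10 kJ/mol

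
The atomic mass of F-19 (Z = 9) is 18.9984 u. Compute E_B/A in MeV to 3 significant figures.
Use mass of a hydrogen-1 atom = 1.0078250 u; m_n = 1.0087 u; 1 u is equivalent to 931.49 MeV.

Σm = 9·m(¹H) + 10·m_n = 9.0704250 + 10.0870 = 19.1574250 u
Mass defect Δm = 19.1574250 − 18.9984 = 0.1590250 u
Converting to energy: 0.1590250 u × 931.49 MeV/u = 148.130 MeV
Per nucleon: 148.130 / 19 = 7.796 MeV

7.80 MeV/nucleon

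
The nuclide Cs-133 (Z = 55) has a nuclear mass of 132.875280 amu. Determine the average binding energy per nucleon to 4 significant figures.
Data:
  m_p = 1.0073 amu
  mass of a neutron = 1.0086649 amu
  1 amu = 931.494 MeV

8.419 MeV/nucleon

Total constituent mass: 55 × 1.0073 + 78 × 1.0086649 = 134.0773622 amu
Δm = 134.0773622 − 132.875280 = 1.2020822 amu
E_B = 1.2020822 × 931.494 = 1119.73 MeV
Per nucleon: 1119.73 / 133 = 8.419 MeV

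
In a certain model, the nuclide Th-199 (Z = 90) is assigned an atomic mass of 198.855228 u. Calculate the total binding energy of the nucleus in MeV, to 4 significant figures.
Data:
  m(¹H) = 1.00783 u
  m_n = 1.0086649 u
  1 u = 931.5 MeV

Total constituent mass: 90 × 1.00783 + 109 × 1.0086649 = 200.6491741 u
The mass defect is 200.6491741 − 198.855228 = 1.7939461 u.
Converting to energy: 1.7939461 u × 931.5 MeV/u = 1671.06 MeV

1671 MeV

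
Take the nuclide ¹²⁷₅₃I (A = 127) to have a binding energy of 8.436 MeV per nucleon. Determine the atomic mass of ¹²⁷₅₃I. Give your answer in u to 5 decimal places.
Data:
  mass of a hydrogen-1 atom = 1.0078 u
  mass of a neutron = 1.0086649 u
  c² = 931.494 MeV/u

126.90444 u

Total binding energy = 127 × 8.436 = 1071.372 MeV
Mass defect = 1071.372 MeV / (931.494 MeV/u) = 1.1501652 u
Constituent mass = 53(1.0078) + 74(1.0086649) = 128.0546026 u
Atomic mass = 128.0546026 − 1.1501652 = 126.9044374 u ≈ 126.90444 u (to 5 decimal places)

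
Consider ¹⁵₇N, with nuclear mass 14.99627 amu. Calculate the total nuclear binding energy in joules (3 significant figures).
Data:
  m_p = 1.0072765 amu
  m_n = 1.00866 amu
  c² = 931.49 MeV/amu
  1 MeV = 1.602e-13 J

The nucleus contains 7 protons and 15 − 7 = 8 neutrons.
Σm = 7·m_p + 8·m_n = 7.0509355 + 8.06928 = 15.1202155 amu
Δm = 15.1202155 − 14.99627 = 0.1239455 amu
Converting to energy: 0.1239455 amu × 931.49 MeV/amu = 115.454 MeV
In joules: 115.454 MeV × 1.602e-13 J/MeV = 1.8496e-11 J

1.85e-11 J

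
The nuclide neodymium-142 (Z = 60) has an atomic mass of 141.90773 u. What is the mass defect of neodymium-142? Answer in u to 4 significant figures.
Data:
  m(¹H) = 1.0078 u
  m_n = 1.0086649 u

Mass of separated nucleons = 60(1.0078) + 82(1.0086649) = 60.4680 + 82.7105218 = 143.1785218 u
Δm = 143.1785218 − 141.90773 = 1.2707918 u

1.271 u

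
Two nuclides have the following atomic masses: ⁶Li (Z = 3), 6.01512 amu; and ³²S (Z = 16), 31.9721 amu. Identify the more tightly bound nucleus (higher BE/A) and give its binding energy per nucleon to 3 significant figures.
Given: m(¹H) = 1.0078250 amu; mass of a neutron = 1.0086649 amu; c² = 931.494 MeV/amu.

³²S; 8.49 MeV/nucleon

⁶Li: Σm = 3(1.0078250) + 3(1.0086649) = 6.0494697 amu; Δm = 0.0343497 amu; E_B = 31.997 MeV; E_B/A = 5.333 MeV
³²S: Σm = 16(1.0078250) + 16(1.0086649) = 32.2638384 amu; Δm = 0.2917384 amu; E_B = 271.75 MeV; E_B/A = 8.492 MeV
³²S has the higher binding energy per nucleon, so it is the more tightly bound nucleus.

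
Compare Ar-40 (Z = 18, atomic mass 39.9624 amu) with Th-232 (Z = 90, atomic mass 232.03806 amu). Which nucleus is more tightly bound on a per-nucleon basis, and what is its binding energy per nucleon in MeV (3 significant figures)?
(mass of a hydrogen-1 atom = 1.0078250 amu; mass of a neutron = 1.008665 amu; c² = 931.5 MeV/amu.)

Ar-40: Σm = 18(1.0078250) + 22(1.008665) = 40.3314800 amu; Δm = 0.3690800 amu; E_B = 343.798 MeV; E_B/A = 8.59495 MeV
Th-232: Σm = 90(1.0078250) + 142(1.008665) = 233.9346800 amu; Δm = 1.8966200 amu; E_B = 1766.7 MeV; E_B/A = 7.615 MeV
Ar-40 has the higher binding energy per nucleon, so it is the more tightly bound nucleus.

Ar-40; 8.59 MeV/nucleon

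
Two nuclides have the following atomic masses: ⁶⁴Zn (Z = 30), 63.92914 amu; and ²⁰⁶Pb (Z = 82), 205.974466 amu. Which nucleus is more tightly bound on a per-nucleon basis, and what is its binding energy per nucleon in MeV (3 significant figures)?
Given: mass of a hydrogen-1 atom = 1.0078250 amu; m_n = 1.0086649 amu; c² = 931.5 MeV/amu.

⁶⁴Zn; 8.74 MeV/nucleon

⁶⁴Zn: Σm = 30(1.0078250) + 34(1.0086649) = 64.5293566 amu; Δm = 0.6002166 amu; E_B = 559.10 MeV; E_B/A = 8.736 MeV
²⁰⁶Pb: Σm = 82(1.0078250) + 124(1.0086649) = 207.7160976 amu; Δm = 1.7416316 amu; E_B = 1622.3 MeV; E_B/A = 7.875 MeV
⁶⁴Zn has the higher binding energy per nucleon, so it is the more tightly bound nucleus.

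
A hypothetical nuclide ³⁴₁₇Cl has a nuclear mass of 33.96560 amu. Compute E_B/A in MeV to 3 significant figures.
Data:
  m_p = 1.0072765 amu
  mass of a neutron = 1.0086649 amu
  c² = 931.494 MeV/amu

8.37 MeV/nucleon

With 17 protons and 17 neutrons (A = 34):
Mass of separated nucleons = 17(1.0072765) + 17(1.0086649) = 17.1237005 + 17.1473033 = 34.2710038 amu
Δm = 34.2710038 − 33.96560 = 0.3054038 amu
Converting to energy: 0.3054038 amu × 931.494 MeV/amu = 284.482 MeV
Per nucleon: 284.482 / 34 = 8.367 MeV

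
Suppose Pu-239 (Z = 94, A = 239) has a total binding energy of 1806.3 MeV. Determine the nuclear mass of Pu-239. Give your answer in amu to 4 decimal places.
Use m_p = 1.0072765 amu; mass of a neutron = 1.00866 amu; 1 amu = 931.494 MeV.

239.0005 amu

Mass defect = 1806.3 MeV / (931.494 MeV/amu) = 1.939143 amu
Constituent mass = 94(1.0072765) + 145(1.00866) = 240.9396910 amu
Nuclear mass = 240.9396910 − 1.939143 = 239.0005480 amu ≈ 239.0005 amu (to 4 decimal places)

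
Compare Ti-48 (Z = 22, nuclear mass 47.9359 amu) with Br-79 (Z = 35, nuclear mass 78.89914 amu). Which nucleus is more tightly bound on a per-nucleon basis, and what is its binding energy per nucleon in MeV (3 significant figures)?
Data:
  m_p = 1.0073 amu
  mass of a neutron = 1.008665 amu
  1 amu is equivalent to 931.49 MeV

Ti-48; 8.73 MeV/nucleon

Ti-48: Σm = 22(1.0073) + 26(1.008665) = 48.385890 amu; Δm = 0.449990 amu; E_B = 419.16 MeV; E_B/A = 8.733 MeV
Br-79: Σm = 35(1.0073) + 44(1.008665) = 79.636760 amu; Δm = 0.737620 amu; E_B = 687.09 MeV; E_B/A = 8.697 MeV
Ti-48 has the higher binding energy per nucleon, so it is the more tightly bound nucleus.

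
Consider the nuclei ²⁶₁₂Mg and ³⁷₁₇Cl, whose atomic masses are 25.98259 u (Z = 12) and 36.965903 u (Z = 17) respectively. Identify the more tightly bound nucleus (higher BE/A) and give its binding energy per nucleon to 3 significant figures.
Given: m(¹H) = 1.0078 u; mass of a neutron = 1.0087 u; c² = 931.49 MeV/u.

²⁶₁₂Mg: Σm = 12(1.0078) + 14(1.0087) = 26.2154 u; Δm = 0.23281 u; E_B = 216.86 MeV; E_B/A = 8.341 MeV
³⁷₁₇Cl: Σm = 17(1.0078) + 20(1.0087) = 37.3066 u; Δm = 0.340697 u; E_B = 317.36 MeV; E_B/A = 8.577 MeV
³⁷₁₇Cl has the higher binding energy per nucleon, so it is the more tightly bound nucleus.

³⁷₁₇Cl; 8.58 MeV/nucleon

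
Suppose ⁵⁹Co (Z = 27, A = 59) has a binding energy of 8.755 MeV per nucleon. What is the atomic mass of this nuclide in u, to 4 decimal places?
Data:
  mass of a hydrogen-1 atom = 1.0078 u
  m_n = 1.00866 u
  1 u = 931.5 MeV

Total binding energy = 59 × 8.755 = 516.545 MeV
Mass defect = 516.545 MeV / (931.5 MeV/u) = 0.554530 u
Constituent mass = 27(1.0078) + 32(1.00866) = 59.48772 u
Atomic mass = 59.48772 − 0.554530 = 58.933190 u ≈ 58.9332 u (to 4 decimal places)

58.9332 u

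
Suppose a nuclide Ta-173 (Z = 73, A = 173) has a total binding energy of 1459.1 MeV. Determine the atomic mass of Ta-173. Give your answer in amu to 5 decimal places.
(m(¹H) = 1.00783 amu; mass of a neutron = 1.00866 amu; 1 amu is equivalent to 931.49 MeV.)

Mass defect = 1459.1 MeV / (931.49 MeV/amu) = 1.5664151 amu
Constituent mass = 73(1.00783) + 100(1.00866) = 174.43759 amu
Atomic mass = 174.43759 − 1.5664151 = 172.8711749 amu ≈ 172.87117 amu (to 5 decimal places)

172.87117 amu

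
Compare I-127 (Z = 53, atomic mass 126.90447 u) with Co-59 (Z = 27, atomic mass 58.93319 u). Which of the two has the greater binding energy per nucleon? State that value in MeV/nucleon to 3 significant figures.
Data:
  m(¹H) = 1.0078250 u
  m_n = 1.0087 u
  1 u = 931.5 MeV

Co-59; 8.79 MeV/nucleon

I-127: Σm = 53(1.0078250) + 74(1.0087) = 128.0585250 u; Δm = 1.1540550 u; E_B = 1075.0 MeV; E_B/A = 8.4646 MeV
Co-59: Σm = 27(1.0078250) + 32(1.0087) = 59.4896750 u; Δm = 0.5564850 u; E_B = 518.37 MeV; E_B/A = 8.786 MeV
Co-59 has the higher binding energy per nucleon, so it is the more tightly bound nucleus.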